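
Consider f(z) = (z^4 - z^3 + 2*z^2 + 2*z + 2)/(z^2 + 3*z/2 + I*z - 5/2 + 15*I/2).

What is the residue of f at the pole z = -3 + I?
Write f(z) = P(z)/Q(z) with P(z) = z^4 - z^3 + 2*z^2 + 2*z + 2 and Q(z) = z^2 + 3*z/2 + I*z - 5/2 + 15*I/2.
The denominator factors as Q(z) = (z - 3/2 + 2*I)*(z + 3 - I), so z = -3 + I is a simple zero of Q and P is analytic there; z = -3 + I is therefore a simple pole and
  Res(f, z₀) = P(z₀)/Q'(z₀).

Q'(z) = 2*z + 3/2 + I, so Q'(-3 + I) = -9/2 + 3*I.
P(-3 + I) = 58 - 132*I.

Res(f, -3 + I) = (58 - 132*I)/(-9/2 + 3*I) = -292/13 + 560*I/39

Final answer: -292/13 + 560*I/39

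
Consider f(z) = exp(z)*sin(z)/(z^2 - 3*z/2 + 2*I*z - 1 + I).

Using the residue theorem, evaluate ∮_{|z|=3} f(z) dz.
By the residue theorem, ∮_C f(z) dz = 2πi · (sum of the residues of f at the poles inside |z| = 3).

The denominator factors as (z + 1/2)*(z - 2 + 2*I), so the singularities of f are simple poles at z = -1/2, z = 2 - 2*I.
  |-1/2|² = 1/4 < 9 = 3², so this pole is inside the contour.
  |2 - 2*I|² = 8 < 9 = 3², so this pole is inside the contour.

With P(z) = exp(z)*sin(z) and Q(z) = z^2 - 3*z/2 + 2*I*z - 1 + I, each pole is simple, so Res(f, z₀) = P(z₀)/Q'(z₀) with Q'(z) = 2*z - 3/2 + 2*I.
  Res(f, -1/2) = P(-1/2)/Q'(-1/2) = (-exp(-1/2)*sin(1/2))/(-5/2 + 2*I) = (10/41 + 8*I/41)*exp(-1/2)*sin(1/2)
  Res(f, 2 - 2*I) = P(2 - 2*I)/Q'(2 - 2*I) = (exp(2 - 2*I)*sin(2 - 2*I))/(5/2 - 2*I) = (10/41 + 8*I/41)*exp(2 - 2*I)*sin(2 - 2*I)

Sum of residues inside C: (10/41 + 8*I/41)*exp(2 - 2*I)*sin(2 - 2*I) + (10/41 + 8*I/41)*exp(-1/2)*sin(1/2)
∮_C f(z) dz = 2πi · ((10/41 + 8*I/41)*exp(2 - 2*I)*sin(2 - 2*I) + (10/41 + 8*I/41)*exp(-1/2)*sin(1/2)) = pi*(-16/41 + 20*I/41)*exp(-1/2)*sin(1/2) + pi*(-16/41 + 20*I/41)*exp(2 - 2*I)*sin(2 - 2*I)

Final answer: pi*(-16/41 + 20*I/41)*exp(-1/2)*sin(1/2) + pi*(-16/41 + 20*I/41)*exp(2 - 2*I)*sin(2 - 2*I)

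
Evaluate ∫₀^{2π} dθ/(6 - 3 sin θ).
2*sqrt(3)*pi/9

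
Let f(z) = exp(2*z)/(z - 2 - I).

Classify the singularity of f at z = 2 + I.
Write f(z) = g(z)/(z - 2 - I) with g(z) = exp(2*z).
g is entire and g(2 + I) = exp(4 + 2*I) ≠ 0, so no factor of (z - 2 - I) cancels: the Laurent expansion of f about z = 2 + I starts at the power -1, i.e. lim_{z→z₀} (z - z₀) f(z) = exp(4 + 2*I) is finite and nonzero.
So z = 2 + I is a pole of order 1.

Final answer: pole of order 1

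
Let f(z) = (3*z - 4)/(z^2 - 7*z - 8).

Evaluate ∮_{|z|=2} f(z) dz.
By the residue theorem, ∮_C f(z) dz = 2πi · (sum of the residues of f at the poles inside |z| = 2).

The denominator factors as (z + 1)*(z - 8), so the singularities of f are simple poles at z = -1, z = 8.
  |-1|² = 1 < 4 = 2², so this pole is inside the contour.
  |8|² = 64 > 4 = 2², so this pole is outside the contour.

With P(z) = 3*z - 4 and Q(z) = z^2 - 7*z - 8, each pole is simple, so Res(f, z₀) = P(z₀)/Q'(z₀) with Q'(z) = 2*z - 7.
  Res(f, -1) = P(-1)/Q'(-1) = (-7)/(-9) = 7/9

∮_C f(z) dz = 2πi · (7/9) = 14*I*pi/9

Final answer: 14*I*pi/9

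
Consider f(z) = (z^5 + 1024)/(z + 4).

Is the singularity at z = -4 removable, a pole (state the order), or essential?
The numerator vanishes at z = -4 ((-4)^5 = -1024), so it is divisible by z + 4:
  z^5 + 1024 = (z + 4)*(z^4 - 4*z^3 + 16*z^2 - 64*z + 256)
Hence for z ≠ -4, f(z) = z^4 - 4*z^3 + 16*z^2 - 64*z + 256, a polynomial, and lim_{z→-4} f(z) = 1280 is finite.
So the singularity is removable.

Final answer: removable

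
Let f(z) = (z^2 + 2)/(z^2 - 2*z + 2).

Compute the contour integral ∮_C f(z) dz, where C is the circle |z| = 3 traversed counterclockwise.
4*I*pi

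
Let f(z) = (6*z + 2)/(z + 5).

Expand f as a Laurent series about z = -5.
Put w = z - (-5), i.e. z = w - 5. The denominator is w, so it suffices to rewrite the numerator in powers of w.

P(z) = 6*z + 2
P(w - 5) = -28 + 6*w

Dividing each term by w:
  f = -28/w + 6

Substituting back w = z + 5:
  f(z) = -28/(z + 5) + 6

The series is finite because the numerator is a polynomial; the negative powers form the principal part, and the coefficient of 1/(z + 5) gives Res(f, -5) = -28.

Final answer: -28/(z + 5) + 6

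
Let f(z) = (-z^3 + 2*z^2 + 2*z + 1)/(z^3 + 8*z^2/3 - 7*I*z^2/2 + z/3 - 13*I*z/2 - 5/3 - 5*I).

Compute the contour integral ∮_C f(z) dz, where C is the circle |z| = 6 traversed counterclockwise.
By the residue theorem, ∮_C f(z) dz = 2πi · (sum of the residues of f at the poles inside |z| = 6).

The denominator factors as (z + 1 - 2*I)*(z + 1 + I/2)*(z + 2/3 - 2*I), so the singularities of f are simple poles at z = -1 + 2*I, z = -1 - I/2, z = -2/3 + 2*I.
  |-1 + 2*I|² = 5 < 36 = 6², so this pole is inside the contour.
  |-1 - I/2|² = 5/4 < 36 = 6², so this pole is inside the contour.
  |-2/3 + 2*I|² = 40/9 < 36 = 6², so this pole is inside the contour.

With P(z) = -z^3 + 2*z^2 + 2*z + 1 and Q(z) = z^3 + 8*z^2/3 - 7*I*z^2/2 + z/3 - 13*I*z/2 - 5/3 - 5*I, each pole is simple, so Res(f, z₀) = P(z₀)/Q'(z₀) with Q'(z) = 3*z^2 + 16*z/3 - 7*I*z + 1/3 - 13*I/2.
  Res(f, -1 + 2*I) = P(-1 + 2*I)/Q'(-1 + 2*I) = (-18 - 2*I)/(-5*I/6) = 12/5 - 108*I/5
  Res(f, -1 - I/2) = P(-1 - I/2)/Q'(-1 - I/2) = (3/4 + 19*I/8)/(-25/4 + 5*I/6) = -78/1145 - 891*I/2290
  Res(f, -2/3 + 2*I) = P(-2/3 + 2*I)/Q'(-2/3 + 2*I) = (-409/27 + 4*I)/(1/9 + 5*I/6) = 1604/687 + 4234*I/229

Sum of residues inside C: 14/3 - 7*I/2
∮_C f(z) dz = 2πi · (14/3 - 7*I/2) = pi*(7 + 28*I/3)

Final answer: pi*(7 + 28*I/3)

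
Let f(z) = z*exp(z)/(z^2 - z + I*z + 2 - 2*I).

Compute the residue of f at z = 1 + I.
(2/5 - I/5)*exp(1 + I)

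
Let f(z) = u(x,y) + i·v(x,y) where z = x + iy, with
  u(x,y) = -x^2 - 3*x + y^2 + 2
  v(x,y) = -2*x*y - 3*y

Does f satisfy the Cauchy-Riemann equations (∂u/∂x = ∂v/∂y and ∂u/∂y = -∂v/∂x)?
∂u/∂x = -2*x - 3
∂v/∂y = -2*x - 3
∂u/∂y = 2*y
∂v/∂x = -2*y
∂u/∂x = ∂v/∂y and ∂u/∂y = -∂v/∂x hold identically; f is analytic.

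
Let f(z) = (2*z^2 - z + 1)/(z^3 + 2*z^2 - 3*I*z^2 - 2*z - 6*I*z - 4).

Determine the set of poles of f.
The singularities of f are the zeros of the denominator. Factoring,
  z^3 + 2*z^2 - 3*I*z^2 - 2*z - 6*I*z - 4 = (z - I)*(z - 2*I)*(z + 2)
so the candidates are z = I, z = 2*I, z = -2.

Check the numerator P(z) = 2*z^2 - z + 1 at each one:
  P(I) = -1 - I ≠ 0, so z = I is a (simple) pole.
  P(2*I) = -7 - 2*I ≠ 0, so z = 2*I is a (simple) pole.
  P(-2) = 11 ≠ 0, so z = -2 is a (simple) pole.

Poles of f: {-2, I, 2*I}

Final answer: {-2, I, 2*I}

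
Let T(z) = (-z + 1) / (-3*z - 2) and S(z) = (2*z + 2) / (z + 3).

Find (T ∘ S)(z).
(T ∘ S)(z) = T(S(z)) = ((-1)*S(z) + (1))/((-3)*S(z) + (-2)). Multiply numerator and denominator by z + 3:
  numerator:   (-1)*(2*z + 2) + (1)*(z + 3) = -z + 1
  denominator: (-3)*(2*z + 2) + (-2)*(z + 3) = -8*z - 12
(T ∘ S)(z) = (-z + 1)/(-8*z - 12) = (z - 1)/(8*z + 12)

Final answer: (z - 1)/(8*z + 12)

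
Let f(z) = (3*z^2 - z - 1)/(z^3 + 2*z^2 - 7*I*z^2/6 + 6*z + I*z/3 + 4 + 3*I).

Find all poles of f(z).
The singularities of f are the zeros of the denominator. Factoring,
  z^3 + 2*z^2 - 7*I*z^2/6 + 6*z + I*z/3 + 4 + 3*I = (z + 3*I/2)*(z + 1 + I/3)*(z + 1 - 3*I)
so the candidates are z = -3*I/2, z = -1 - I/3, z = -1 + 3*I.

Check the numerator P(z) = 3*z^2 - z - 1 at each one:
  P(-3*I/2) = -31/4 + 3*I/2 ≠ 0, so z = -3*I/2 is a (simple) pole.
  P(-1 - I/3) = 8/3 + 7*I/3 ≠ 0, so z = -1 - I/3 is a (simple) pole.
  P(-1 + 3*I) = -24 - 21*I ≠ 0, so z = -1 + 3*I is a (simple) pole.

Poles of f: {-1 - I/3, -1 + 3*I, -3*I/2}

Final answer: {-1 - I/3, -1 + 3*I, -3*I/2}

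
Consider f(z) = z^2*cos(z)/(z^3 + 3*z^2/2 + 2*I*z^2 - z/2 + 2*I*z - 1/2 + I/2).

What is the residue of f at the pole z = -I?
(-2/5 - 4*I/5)*cosh(1)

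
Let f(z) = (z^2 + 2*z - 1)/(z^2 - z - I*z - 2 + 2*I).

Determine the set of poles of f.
The singularities of f are the zeros of the denominator. Factoring,
  z^2 - z - I*z - 2 + 2*I = (z + 1 - I)*(z - 2)
so the candidates are z = -1 + I, z = 2.

Check the numerator P(z) = z^2 + 2*z - 1 at each one:
  P(-1 + I) = -3 ≠ 0, so z = -1 + I is a (simple) pole.
  P(2) = 7 ≠ 0, so z = 2 is a (simple) pole.

Poles of f: {-1 + I, 2}

Final answer: {-1 + I, 2}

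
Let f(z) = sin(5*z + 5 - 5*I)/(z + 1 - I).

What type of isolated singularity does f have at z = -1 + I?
removable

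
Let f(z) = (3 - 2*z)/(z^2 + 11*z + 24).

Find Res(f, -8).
Write f(z) = P(z)/Q(z) with P(z) = 3 - 2*z and Q(z) = z^2 + 11*z + 24.
The denominator factors as Q(z) = (z + 3)*(z + 8), so z = -8 is a simple zero of Q and P is analytic there; z = -8 is therefore a simple pole and
  Res(f, z₀) = P(z₀)/Q'(z₀).

Q'(z) = 2*z + 11, so Q'(-8) = -5.
P(-8) = 19.

Res(f, -8) = (19)/(-5) = -19/5

Final answer: -19/5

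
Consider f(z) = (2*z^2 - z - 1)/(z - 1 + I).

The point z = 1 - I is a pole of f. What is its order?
Factor the denominator:
  z - 1 + I = (z - 1 + I)

The numerator P(z) = 2*z^2 - z - 1 has P(1 - I) = -2 - 3*I ≠ 0, so no factor of (z - 1 + I) cancels.
Near z = 1 - I we can therefore write f(z) = g(z)/(z - 1 + I) with g analytic at 1 - I and g(1 - I) ≠ 0 (g is just the numerator).

Hence z = 1 - I is a pole of order 1.

Final answer: 1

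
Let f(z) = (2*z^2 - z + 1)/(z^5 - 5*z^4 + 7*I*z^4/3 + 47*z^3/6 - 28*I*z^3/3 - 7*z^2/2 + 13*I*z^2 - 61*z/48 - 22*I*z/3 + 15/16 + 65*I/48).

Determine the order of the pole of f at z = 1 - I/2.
Factor the denominator:
  z^5 - 5*z^4 + 7*I*z^4/3 + 47*z^3/6 - 28*I*z^3/3 - 7*z^2/2 + 13*I*z^2 - 61*z/48 - 22*I*z/3 + 15/16 + 65*I/48 = (z - 1 + I/2)^4*(z - 1 + I/3)

The numerator P(z) = 2*z^2 - z + 1 has P(1 - I/2) = 3/2 - 3*I/2 ≠ 0, so no factor of (z - 1 + I/2) cancels.
Near z = 1 - I/2 we can therefore write f(z) = g(z)/(z - 1 + I/2)^4 with g analytic at 1 - I/2 and g(1 - I/2) ≠ 0 (g is the numerator divided by the remaining denominator factors).

Hence z = 1 - I/2 is a pole of order 4.

Final answer: 4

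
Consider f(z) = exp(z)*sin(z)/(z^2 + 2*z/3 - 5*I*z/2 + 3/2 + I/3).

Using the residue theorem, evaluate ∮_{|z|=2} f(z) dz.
By the residue theorem, ∮_C f(z) dz = 2πi · (sum of the residues of f at the poles inside |z| = 2).

The denominator factors as (z + 2/3 - 3*I)*(z + I/2), so the singularities of f are simple poles at z = -2/3 + 3*I, z = -I/2.
  |-2/3 + 3*I|² = 85/9 > 4 = 2², so this pole is outside the contour.
  |-I/2|² = 1/4 < 4 = 2², so this pole is inside the contour.

With P(z) = exp(z)*sin(z) and Q(z) = z^2 + 2*z/3 - 5*I*z/2 + 3/2 + I/3, each pole is simple, so Res(f, z₀) = P(z₀)/Q'(z₀) with Q'(z) = 2*z + 2/3 - 5*I/2.
  Res(f, -I/2) = P(-I/2)/Q'(-I/2) = (-I*exp(-I/2)*sinh(1/2))/(2/3 - 7*I/2) = (126/457 - 24*I/457)*exp(-I/2)*sinh(1/2)

∮_C f(z) dz = 2πi · ((126/457 - 24*I/457)*exp(-I/2)*sinh(1/2)) = pi*(48/457 + 252*I/457)*exp(-I/2)*sinh(1/2)

Final answer: pi*(48/457 + 252*I/457)*exp(-I/2)*sinh(1/2)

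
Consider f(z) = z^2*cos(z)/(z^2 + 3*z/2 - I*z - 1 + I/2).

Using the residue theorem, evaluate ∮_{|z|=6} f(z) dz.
pi*(-56/29 - 92*I/29)*cos(2 - I) + pi*(-2/29 + 5*I/29)*cos(1/2)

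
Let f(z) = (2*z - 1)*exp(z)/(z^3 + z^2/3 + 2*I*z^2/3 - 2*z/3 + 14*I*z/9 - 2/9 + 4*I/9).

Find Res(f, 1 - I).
Write f(z) = P(z)/Q(z) with P(z) = (2*z - 1)*exp(z) and Q(z) = z^3 + z^2/3 + 2*I*z^2/3 - 2*z/3 + 14*I*z/9 - 2/9 + 4*I/9.
The denominator factors as Q(z) = (z - 1 + I)*(z + 1 - I/3)*(z + 1/3), so z = 1 - I is a simple zero of Q and P is analytic there; z = 1 - I is therefore a simple pole and
  Res(f, z₀) = P(z₀)/Q'(z₀).

Q'(z) = 3*z^2 + 2*z/3 + 4*I*z/3 - 2/3 + 14*I/9, so Q'(1 - I) = 4/3 - 34*I/9.
P(1 - I) = (1 - 2*I)*exp(1 - I).

Res(f, 1 - I) = ((1 - 2*I)*exp(1 - I))/(4/3 - 34*I/9) = (36/65 + 9*I/130)*exp(1 - I)

Final answer: (36/65 + 9*I/130)*exp(1 - I)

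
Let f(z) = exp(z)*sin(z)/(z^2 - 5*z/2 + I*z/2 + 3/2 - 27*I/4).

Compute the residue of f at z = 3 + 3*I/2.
(1/7 - I/7)*exp(3 + 3*I/2)*sin(3 + 3*I/2)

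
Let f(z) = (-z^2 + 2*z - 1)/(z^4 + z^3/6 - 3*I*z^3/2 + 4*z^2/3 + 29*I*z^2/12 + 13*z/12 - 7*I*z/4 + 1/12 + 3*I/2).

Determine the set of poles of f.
The singularities of f are the zeros of the denominator. Factoring,
  z^4 + z^3/6 - 3*I*z^3/2 + 4*z^2/3 + 29*I*z^2/12 + 13*z/12 - 7*I*z/4 + 1/12 + 3*I/2 = (z + 1 - 2*I)*(z - 1/3 + I/2)*(z - I)*(z - 1/2 + I)
so the candidates are z = -1 + 2*I, z = 1/3 - I/2, z = I, z = 1/2 - I.

Check the numerator P(z) = -z^2 + 2*z - 1 at each one:
  P(-1 + 2*I) = 8*I ≠ 0, so z = -1 + 2*I is a (simple) pole.
  P(1/3 - I/2) = -7/36 - 2*I/3 ≠ 0, so z = 1/3 - I/2 is a (simple) pole.
  P(I) = 2*I ≠ 0, so z = I is a (simple) pole.
  P(1/2 - I) = 3/4 - I ≠ 0, so z = 1/2 - I is a (simple) pole.

Poles of f: {-1 + 2*I, I, 1/3 - I/2, 1/2 - I}

Final answer: {-1 + 2*I, I, 1/3 - I/2, 1/2 - I}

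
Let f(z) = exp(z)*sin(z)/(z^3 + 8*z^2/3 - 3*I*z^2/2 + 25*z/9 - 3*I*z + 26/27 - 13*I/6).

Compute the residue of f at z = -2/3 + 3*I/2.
Write f(z) = P(z)/Q(z) with P(z) = exp(z)*sin(z) and Q(z) = z^3 + 8*z^2/3 - 3*I*z^2/2 + 25*z/9 - 3*I*z + 26/27 - 13*I/6.
The denominator factors as Q(z) = (z + 1 - 2*I/3)*(z + 1 + 2*I/3)*(z + 2/3 - 3*I/2), so z = -2/3 + 3*I/2 is a simple zero of Q and P is analytic there; z = -2/3 + 3*I/2 is therefore a simple pole and
  Res(f, z₀) = P(z₀)/Q'(z₀).

Q'(z) = 3*z^2 + 16*z/3 - 3*I*z + 25/9 - 3*I, so Q'(-2/3 + 3*I/2) = -61/36 + I.
P(-2/3 + 3*I/2) = -exp(-2/3 + 3*I/2)*sin(2/3 - 3*I/2).

Res(f, -2/3 + 3*I/2) = (-exp(-2/3 + 3*I/2)*sin(2/3 - 3*I/2))/(-61/36 + I) = (2196/5017 + 1296*I/5017)*exp(-2/3 + 3*I/2)*sin(2/3 - 3*I/2)

Final answer: (2196/5017 + 1296*I/5017)*exp(-2/3 + 3*I/2)*sin(2/3 - 3*I/2)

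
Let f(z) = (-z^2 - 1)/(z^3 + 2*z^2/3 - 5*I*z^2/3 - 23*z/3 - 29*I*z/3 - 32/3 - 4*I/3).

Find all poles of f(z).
{-3 - I, -2/3 + 2*I/3, 3 + 2*I}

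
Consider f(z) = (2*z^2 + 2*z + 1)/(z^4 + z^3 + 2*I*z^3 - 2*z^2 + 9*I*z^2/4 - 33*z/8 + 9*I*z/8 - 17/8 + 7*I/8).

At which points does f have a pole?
The singularities of f are the zeros of the denominator. Factoring,
  z^4 + z^3 + 2*I*z^3 - 2*z^2 + 9*I*z^2/4 - 33*z/8 + 9*I*z/8 - 17/8 + 7*I/8 = (z - 3/2 + I)*(z + 1 + 3*I/2)*(z + 1/2 - I/2)*(z + 1)
so the candidates are z = 3/2 - I, z = -1 - 3*I/2, z = -1/2 + I/2, z = -1.

Check the numerator P(z) = 2*z^2 + 2*z + 1 at each one:
  P(3/2 - I) = 13/2 - 8*I ≠ 0, so z = 3/2 - I is a (simple) pole.
  P(-1 - 3*I/2) = -7/2 + 3*I ≠ 0, so z = -1 - 3*I/2 is a (simple) pole.
  P(-1/2 + I/2) = 0, so the factor (z + 1/2 - I/2) cancels and z = -1/2 + I/2 is only a removable singularity, not a pole.
  P(-1) = 1 ≠ 0, so z = -1 is a (simple) pole.

Poles of f: {-1 - 3*I/2, -1, 3/2 - I}

Final answer: {-1 - 3*I/2, -1, 3/2 - I}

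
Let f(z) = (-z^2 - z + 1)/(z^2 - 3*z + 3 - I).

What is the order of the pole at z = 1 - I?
Factor the denominator:
  z^2 - 3*z + 3 - I = (z - 1 + I)*(z - 2 - I)

The numerator P(z) = -z^2 - z + 1 has P(1 - I) = 3*I ≠ 0, so no factor of (z - 1 + I) cancels.
Near z = 1 - I we can therefore write f(z) = g(z)/(z - 1 + I) with g analytic at 1 - I and g(1 - I) ≠ 0 (g is the numerator divided by the remaining denominator factors).

Hence z = 1 - I is a pole of order 1.

Final answer: 1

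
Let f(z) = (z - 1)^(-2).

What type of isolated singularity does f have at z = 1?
Write f(z) = g(z)/(z - 1)^2 with g(z) = 1.
g is entire and g(1) = 1 ≠ 0, so no factor of (z - 1) cancels: the Laurent expansion of f about z = 1 starts at the power -2, i.e. lim_{z→z₀} (z - z₀)^2 f(z) = 1 is finite and nonzero.
So z = 1 is a pole of order 2.

Final answer: pole of order 2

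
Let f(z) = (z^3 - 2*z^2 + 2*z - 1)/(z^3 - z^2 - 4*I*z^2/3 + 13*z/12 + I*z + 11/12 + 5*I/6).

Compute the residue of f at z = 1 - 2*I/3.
Write f(z) = P(z)/Q(z) with P(z) = z^3 - 2*z^2 + 2*z - 1 and Q(z) = z^3 - z^2 - 4*I*z^2/3 + 13*z/12 + I*z + 11/12 + 5*I/6.
The denominator factors as Q(z) = (z - 1/2 - 2*I)*(z - 1 + 2*I/3)*(z + 1/2), so z = 1 - 2*I/3 is a simple zero of Q and P is analytic there; z = 1 - 2*I/3 is therefore a simple pole and
  Res(f, z₀) = P(z₀)/Q'(z₀).

Q'(z) = 3*z^2 - 2*z - 8*I*z/3 + 13/12 + I, so Q'(1 - 2*I/3) = -37/36 - 13*I/3.
P(1 - 2*I/3) = -4/9 - 10*I/27.

Res(f, 1 - 2*I/3) = (-4/9 - 10*I/27)/(-37/36 - 13*I/3) = 2672/25705 - 6008*I/77115

Final answer: 2672/25705 - 6008*I/77115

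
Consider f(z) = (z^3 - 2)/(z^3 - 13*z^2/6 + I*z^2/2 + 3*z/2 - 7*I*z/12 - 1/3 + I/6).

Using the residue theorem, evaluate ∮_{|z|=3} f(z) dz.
By the residue theorem, ∮_C f(z) dz = 2πi · (sum of the residues of f at the poles inside |z| = 3).

The denominator factors as (z - 2/3)*(z - 1/2)*(z - 1 + I/2), so the singularities of f are simple poles at z = 2/3, z = 1/2, z = 1 - I/2.
  |2/3|² = 4/9 < 9 = 3², so this pole is inside the contour.
  |1/2|² = 1/4 < 9 = 3², so this pole is inside the contour.
  |1 - I/2|² = 5/4 < 9 = 3², so this pole is inside the contour.

With P(z) = z^3 - 2 and Q(z) = z^3 - 13*z^2/6 + I*z^2/2 + 3*z/2 - 7*I*z/12 - 1/3 + I/6, each pole is simple, so Res(f, z₀) = P(z₀)/Q'(z₀) with Q'(z) = 3*z^2 - 13*z/3 + I*z + 3/2 - 7*I/12.
  Res(f, 2/3) = P(2/3)/Q'(2/3) = (-46/27)/(-1/18 + I/12) = 368/39 + 184*I/13
  Res(f, 1/2) = P(1/2)/Q'(1/2) = (-15/8)/(1/12 - I/12) = -45/4 - 45*I/4
  Res(f, 1 - I/2) = P(1 - I/2)/Q'(1 - I/2) = (-7/4 - 11*I/8)/(-1/12 - 5*I/12) = 207/52 - 177*I/52

Sum of residues inside C: 13/6 - I/2
∮_C f(z) dz = 2πi · (13/6 - I/2) = pi*(1 + 13*I/3)

Final answer: pi*(1 + 13*I/3)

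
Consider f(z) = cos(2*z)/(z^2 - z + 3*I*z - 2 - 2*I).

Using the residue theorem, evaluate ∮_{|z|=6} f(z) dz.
By the residue theorem, ∮_C f(z) dz = 2πi · (sum of the residues of f at the poles inside |z| = 6).

The denominator factors as (z - 1 + I)*(z + 2*I), so the singularities of f are simple poles at z = 1 - I, z = -2*I.
  |1 - I|² = 2 < 36 = 6², so this pole is inside the contour.
  |-2*I|² = 4 < 36 = 6², so this pole is inside the contour.

With P(z) = cos(2*z) and Q(z) = z^2 - z + 3*I*z - 2 - 2*I, each pole is simple, so Res(f, z₀) = P(z₀)/Q'(z₀) with Q'(z) = 2*z - 1 + 3*I.
  Res(f, 1 - I) = P(1 - I)/Q'(1 - I) = (cos(2 - 2*I))/(1 + I) = (1/2 - I/2)*cos(2 - 2*I)
  Res(f, -2*I) = P(-2*I)/Q'(-2*I) = (cosh(4))/(-1 - I) = (-1/2 + I/2)*cosh(4)

Sum of residues inside C: (1/2 - I/2)*cos(2 - 2*I) + (-1/2 + I/2)*cosh(4)
∮_C f(z) dz = 2πi · ((1/2 - I/2)*cos(2 - 2*I) + (-1/2 + I/2)*cosh(4)) = pi*(-1 - I)*cosh(4) + pi*(1 + I)*cos(2 - 2*I)

Final answer: pi*(-1 - I)*cosh(4) + pi*(1 + I)*cos(2 - 2*I)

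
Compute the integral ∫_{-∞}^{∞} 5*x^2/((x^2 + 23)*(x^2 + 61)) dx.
5*pi*(-sqrt(23) + sqrt(61))/38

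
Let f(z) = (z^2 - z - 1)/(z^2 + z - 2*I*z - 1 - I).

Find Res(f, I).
Write f(z) = P(z)/Q(z) with P(z) = z^2 - z - 1 and Q(z) = z^2 + z - 2*I*z - 1 - I.
The denominator factors as Q(z) = (z + 1 - I)*(z - I), so z = I is a simple zero of Q and P is analytic there; z = I is therefore a simple pole and
  Res(f, z₀) = P(z₀)/Q'(z₀).

Q'(z) = 2*z + 1 - 2*I, so Q'(I) = 1.
P(I) = -2 - I.

Res(f, I) = (-2 - I)/(1) = -2 - I

Final answer: -2 - I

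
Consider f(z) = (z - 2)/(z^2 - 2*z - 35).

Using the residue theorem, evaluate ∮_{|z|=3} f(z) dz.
By the residue theorem, ∮_C f(z) dz = 2πi · (sum of the residues of f at the poles inside |z| = 3).

The denominator factors as (z - 7)*(z + 5), so the singularities of f are simple poles at z = 7, z = -5.
  |7|² = 49 > 9 = 3², so this pole is outside the contour.
  |-5|² = 25 > 9 = 3², so this pole is outside the contour.

No pole lies inside the contour, so f is analytic on and inside C and the integral is 0 (Cauchy's theorem).

Final answer: 0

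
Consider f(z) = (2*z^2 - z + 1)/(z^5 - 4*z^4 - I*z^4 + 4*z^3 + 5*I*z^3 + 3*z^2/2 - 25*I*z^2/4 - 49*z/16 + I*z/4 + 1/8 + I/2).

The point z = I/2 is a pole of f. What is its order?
3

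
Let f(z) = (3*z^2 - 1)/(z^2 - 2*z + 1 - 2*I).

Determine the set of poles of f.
The singularities of f are the zeros of the denominator. Factoring,
  z^2 - 2*z + 1 - 2*I = (z - 2 - I)*(z + I)
so the candidates are z = 2 + I, z = -I.

Check the numerator P(z) = 3*z^2 - 1 at each one:
  P(2 + I) = 8 + 12*I ≠ 0, so z = 2 + I is a (simple) pole.
  P(-I) = -4 ≠ 0, so z = -I is a (simple) pole.

Poles of f: {-I, 2 + I}

Final answer: {-I, 2 + I}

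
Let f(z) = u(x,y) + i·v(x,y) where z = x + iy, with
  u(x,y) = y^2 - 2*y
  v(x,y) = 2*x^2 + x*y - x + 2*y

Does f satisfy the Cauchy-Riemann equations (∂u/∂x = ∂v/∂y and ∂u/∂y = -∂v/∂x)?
∂u/∂x = 0
∂v/∂y = x + 2
∂u/∂y = 2*y - 2
∂v/∂x = 4*x + y - 1
∂u/∂x ≠ ∂v/∂y and ∂u/∂y ≠ -∂v/∂x; the Cauchy-Riemann equations are not satisfied, so f is not analytic.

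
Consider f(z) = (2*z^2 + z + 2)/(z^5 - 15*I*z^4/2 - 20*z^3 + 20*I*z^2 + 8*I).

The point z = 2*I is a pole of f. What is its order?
4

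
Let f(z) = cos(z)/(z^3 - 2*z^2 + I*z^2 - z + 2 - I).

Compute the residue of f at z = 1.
(-1/4 - I/4)*cos(1)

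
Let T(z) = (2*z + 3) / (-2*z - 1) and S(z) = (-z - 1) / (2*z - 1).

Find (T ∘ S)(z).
(T ∘ S)(z) = T(S(z)) = ((2)*S(z) + (3))/((-2)*S(z) + (-1)). Multiply numerator and denominator by 2*z - 1:
  numerator:   (2)*(-z - 1) + (3)*(2*z - 1) = 4*z - 5
  denominator: (-2)*(-z - 1) + (-1)*(2*z - 1) = 3
(T ∘ S)(z) = (4*z - 5)/3

Final answer: (4*z - 5)/3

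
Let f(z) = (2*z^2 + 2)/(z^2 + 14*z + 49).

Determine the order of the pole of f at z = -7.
Factor the denominator:
  z^2 + 14*z + 49 = (z + 7)^2

The numerator P(z) = 2*z^2 + 2 has P(-7) = 100 ≠ 0, so no factor of (z + 7) cancels.
Near z = -7 we can therefore write f(z) = g(z)/(z + 7)^2 with g analytic at -7 and g(-7) ≠ 0 (g is just the numerator).

Hence z = -7 is a pole of order 2.

Final answer: 2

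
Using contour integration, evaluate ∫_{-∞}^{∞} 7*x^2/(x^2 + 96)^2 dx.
7*sqrt(6)*pi/48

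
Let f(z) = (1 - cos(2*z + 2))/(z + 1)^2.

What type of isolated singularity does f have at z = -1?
removable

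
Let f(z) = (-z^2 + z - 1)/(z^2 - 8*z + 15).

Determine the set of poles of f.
The singularities of f are the zeros of the denominator. Factoring,
  z^2 - 8*z + 15 = (z - 3)*(z - 5)
so the candidates are z = 3, z = 5.

Check the numerator P(z) = -z^2 + z - 1 at each one:
  P(3) = -7 ≠ 0, so z = 3 is a (simple) pole.
  P(5) = -21 ≠ 0, so z = 5 is a (simple) pole.

Poles of f: {3, 5}

Final answer: {3, 5}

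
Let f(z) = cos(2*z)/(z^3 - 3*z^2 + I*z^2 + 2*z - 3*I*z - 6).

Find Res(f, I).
Write f(z) = P(z)/Q(z) with P(z) = cos(2*z) and Q(z) = z^3 - 3*z^2 + I*z^2 + 2*z - 3*I*z - 6.
The denominator factors as Q(z) = (z - 3)*(z + 2*I)*(z - I), so z = I is a simple zero of Q and P is analytic there; z = I is therefore a simple pole and
  Res(f, z₀) = P(z₀)/Q'(z₀).

Q'(z) = 3*z^2 - 6*z + 2*I*z + 2 - 3*I, so Q'(I) = -3 - 9*I.
P(I) = cosh(2).

Res(f, I) = (cosh(2))/(-3 - 9*I) = (-1/30 + I/10)*cosh(2)

Final answer: (-1/30 + I/10)*cosh(2)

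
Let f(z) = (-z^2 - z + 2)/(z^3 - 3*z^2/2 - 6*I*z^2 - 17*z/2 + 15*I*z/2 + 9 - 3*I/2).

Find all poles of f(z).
The singularities of f are the zeros of the denominator. Factoring,
  z^3 - 3*z^2/2 - 6*I*z^2 - 17*z/2 + 15*I*z/2 + 9 - 3*I/2 = (z - 1/2 - 3*I)*(z - 1)*(z - 3*I)
so the candidates are z = 1/2 + 3*I, z = 1, z = 3*I.

Check the numerator P(z) = -z^2 - z + 2 at each one:
  P(1/2 + 3*I) = 41/4 - 6*I ≠ 0, so z = 1/2 + 3*I is a (simple) pole.
  P(1) = 0, so the factor (z - 1) cancels and z = 1 is only a removable singularity, not a pole.
  P(3*I) = 11 - 3*I ≠ 0, so z = 3*I is a (simple) pole.

Poles of f: {3*I, 1/2 + 3*I}

Final answer: {3*I, 1/2 + 3*I}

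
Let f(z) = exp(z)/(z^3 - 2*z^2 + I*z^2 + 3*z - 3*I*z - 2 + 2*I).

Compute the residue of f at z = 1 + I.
Write f(z) = P(z)/Q(z) with P(z) = exp(z) and Q(z) = z^3 - 2*z^2 + I*z^2 + 3*z - 3*I*z - 2 + 2*I.
The denominator factors as Q(z) = (z - 1 - I)*(z - 1)*(z + 2*I), so z = 1 + I is a simple zero of Q and P is analytic there; z = 1 + I is therefore a simple pole and
  Res(f, z₀) = P(z₀)/Q'(z₀).

Q'(z) = 3*z^2 - 4*z + 2*I*z + 3 - 3*I, so Q'(1 + I) = -3 + I.
P(1 + I) = exp(1 + I).

Res(f, 1 + I) = (exp(1 + I))/(-3 + I) = (-3/10 - I/10)*exp(1 + I)

Final answer: (-3/10 - I/10)*exp(1 + I)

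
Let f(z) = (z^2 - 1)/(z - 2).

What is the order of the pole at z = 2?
Factor the denominator:
  z - 2 = (z - 2)

The numerator P(z) = z^2 - 1 has P(2) = 3 ≠ 0, so no factor of (z - 2) cancels.
Near z = 2 we can therefore write f(z) = g(z)/(z - 2) with g analytic at 2 and g(2) ≠ 0 (g is just the numerator).

Hence z = 2 is a pole of order 1.

Final answer: 1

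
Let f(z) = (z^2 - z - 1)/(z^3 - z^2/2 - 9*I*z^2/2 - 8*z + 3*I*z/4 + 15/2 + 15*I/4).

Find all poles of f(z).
{-2 + 3*I/2, 1, 3/2 + 3*I}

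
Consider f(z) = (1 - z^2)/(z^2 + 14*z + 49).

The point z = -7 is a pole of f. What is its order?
Factor the denominator:
  z^2 + 14*z + 49 = (z + 7)^2

The numerator P(z) = 1 - z^2 has P(-7) = -48 ≠ 0, so no factor of (z + 7) cancels.
Near z = -7 we can therefore write f(z) = g(z)/(z + 7)^2 with g analytic at -7 and g(-7) ≠ 0 (g is just the numerator).

Hence z = -7 is a pole of order 2.

Final answer: 2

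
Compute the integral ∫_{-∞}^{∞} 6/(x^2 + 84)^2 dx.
sqrt(21)*pi/1176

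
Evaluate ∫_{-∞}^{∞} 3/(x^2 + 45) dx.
Let f(z) = 3/(z^2 + 45). The denominator has no real zeros and deg Q - deg P = 2 ≥ 2, so the integral of f over the upper semicircle |z| = R tends to 0 as R → ∞. Closing the contour in the upper half-plane,
  ∫_{-∞}^{∞} f(x) dx = 2πi · Σ Res(f, z_k)  over the poles with Im z_k > 0.

Zeros of the denominator: z^2 + 45 = 0 gives z = ±3*sqrt(5)*I.
Upper half-plane: z = 3*sqrt(5)*I (simple).

Each pole is a simple zero of Q(z) = z^2 + 45, so Res(f, z₀) = P(z₀)/Q'(z₀) with P(z) = 3, Q'(z) = 2*z:
  Res(f, 3*sqrt(5)*I) = (3)/(6*sqrt(5)*I) = -sqrt(5)*I/10

∫_{-∞}^{∞} f(x) dx = 2πi · (-sqrt(5)*I/10) = sqrt(5)*pi/5

Final answer: sqrt(5)*pi/5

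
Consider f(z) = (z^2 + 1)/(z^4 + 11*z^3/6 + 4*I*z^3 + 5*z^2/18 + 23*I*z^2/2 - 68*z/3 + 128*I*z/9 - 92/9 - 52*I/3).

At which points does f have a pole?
The singularities of f are the zeros of the denominator. Factoring,
  z^4 + 11*z^3/6 + 4*I*z^3 + 5*z^2/18 + 23*I*z^2/2 - 68*z/3 + 128*I*z/9 - 92/9 - 52*I/3 = (z - 1/3 + 3*I)*(z - 1/2 + I)*(z + 2/3 + 2*I)*(z + 2 - 2*I)
so the candidates are z = 1/3 - 3*I, z = 1/2 - I, z = -2/3 - 2*I, z = -2 + 2*I.

Check the numerator P(z) = z^2 + 1 at each one:
  P(1/3 - 3*I) = -71/9 - 2*I ≠ 0, so z = 1/3 - 3*I is a (simple) pole.
  P(1/2 - I) = 1/4 - I ≠ 0, so z = 1/2 - I is a (simple) pole.
  P(-2/3 - 2*I) = -23/9 + 8*I/3 ≠ 0, so z = -2/3 - 2*I is a (simple) pole.
  P(-2 + 2*I) = 1 - 8*I ≠ 0, so z = -2 + 2*I is a (simple) pole.

Poles of f: {-2 + 2*I, -2/3 - 2*I, 1/3 - 3*I, 1/2 - I}

Final answer: {-2 + 2*I, -2/3 - 2*I, 1/3 - 3*I, 1/2 - I}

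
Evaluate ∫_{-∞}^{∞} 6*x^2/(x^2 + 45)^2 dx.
Let f(z) = 6*z^2/(z^2 + 45)^2. The denominator has no real zeros and deg Q - deg P = 2 ≥ 2, so the integral of f over the upper semicircle |z| = R tends to 0 as R → ∞. Closing the contour in the upper half-plane,
  ∫_{-∞}^{∞} f(x) dx = 2πi · Σ Res(f, z_k)  over the poles with Im z_k > 0.

Zeros of the denominator: z^2 + 45 = 0 gives z = ±3*sqrt(5)*I.
Upper half-plane: z = 3*sqrt(5)*I (a pole of order 2).

Write f(z) = g(z)/(z - 3*sqrt(5)*I)^2 with g(z) = 6*z^2/(z + 3*sqrt(5)*I)^2. For a double pole, Res(f, z₀) = g'(z₀):
  g'(z) = 36*sqrt(5)*I*z/(z + 3*sqrt(5)*I)^3
  Res(f, 3*sqrt(5)*I) = g'(3*sqrt(5)*I) = -sqrt(5)*I/10

∫_{-∞}^{∞} f(x) dx = 2πi · (-sqrt(5)*I/10) = sqrt(5)*pi/5

Final answer: sqrt(5)*pi/5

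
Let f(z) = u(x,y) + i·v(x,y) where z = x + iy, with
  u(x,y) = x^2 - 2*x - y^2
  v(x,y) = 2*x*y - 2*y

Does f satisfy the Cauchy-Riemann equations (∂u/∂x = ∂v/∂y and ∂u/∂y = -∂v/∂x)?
∂u/∂x = 2*x - 2
∂v/∂y = 2*x - 2
∂u/∂y = -2*y
∂v/∂x = 2*y
∂u/∂x = ∂v/∂y and ∂u/∂y = -∂v/∂x hold identically; f is analytic.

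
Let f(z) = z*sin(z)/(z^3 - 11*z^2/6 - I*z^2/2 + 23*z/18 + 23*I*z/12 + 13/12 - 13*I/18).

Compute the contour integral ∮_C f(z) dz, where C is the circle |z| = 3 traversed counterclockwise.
By the residue theorem, ∮_C f(z) dz = 2πi · (sum of the residues of f at the poles inside |z| = 3).

The denominator factors as (z - 3/2 + I)*(z + 1/3 - I/2)*(z - 2/3 - I), so the singularities of f are simple poles at z = 3/2 - I, z = -1/3 + I/2, z = 2/3 + I.
  |3/2 - I|² = 13/4 < 9 = 3², so this pole is inside the contour.
  |-1/3 + I/2|² = 13/36 < 9 = 3², so this pole is inside the contour.
  |2/3 + I|² = 13/9 < 9 = 3², so this pole is inside the contour.

With P(z) = z*sin(z) and Q(z) = z^3 - 11*z^2/6 - I*z^2/2 + 23*z/18 + 23*I*z/12 + 13/12 - 13*I/18, each pole is simple, so Res(f, z₀) = P(z₀)/Q'(z₀) with Q'(z) = 3*z^2 - 11*z/3 - I*z + 23/18 + 23*I/12.
  Res(f, 3/2 - I) = P(3/2 - I)/Q'(3/2 - I) = ((3/2 - I)*sin(3/2 - I))/(-53/36 - 59*I/12) = (135/1313 + 441*I/1313)*sin(3/2 - I)
  Res(f, -1/3 + I/2) = P(-1/3 + I/2)/Q'(-1/3 + I/2) = ((1/3 - I/2)*sin(1/3 - I/2))/(31/12 - 7*I/12) = (83/505 - 79*I/505)*sin(1/3 - I/2)
  Res(f, 2/3 + I) = P(2/3 + I)/Q'(2/3 + I) = ((2/3 + I)*sin(2/3 + I))/(-11/6 + 19*I/12) = (4/65 - 32*I/65)*sin(2/3 + I)

Sum of residues inside C: (4/65 - 32*I/65)*sin(2/3 + I) + (83/505 - 79*I/505)*sin(1/3 - I/2) + (135/1313 + 441*I/1313)*sin(3/2 - I)
∮_C f(z) dz = 2πi · ((4/65 - 32*I/65)*sin(2/3 + I) + (83/505 - 79*I/505)*sin(1/3 - I/2) + (135/1313 + 441*I/1313)*sin(3/2 - I)) = pi*(158/505 + 166*I/505)*sin(1/3 - I/2) + pi*(-882/1313 + 270*I/1313)*sin(3/2 - I) + pi*(64/65 + 8*I/65)*sin(2/3 + I)

Final answer: pi*(158/505 + 166*I/505)*sin(1/3 - I/2) + pi*(-882/1313 + 270*I/1313)*sin(3/2 - I) + pi*(64/65 + 8*I/65)*sin(2/3 + I)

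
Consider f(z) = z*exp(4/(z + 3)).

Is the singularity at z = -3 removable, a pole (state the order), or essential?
Let u = z + 3. Then
  e^(4/u) = Σ_{k≥0} (4)^k/(k!·u^k) = 1 + 4/u + 8/u^2 + 32/(3*u^3) + ...
which has infinitely many negative powers of u, so exp(4/(z + 3)) has an essential singularity at z = -3.
The extra factor z is a nonzero polynomial; if the product had at most a pole at z = -3, dividing by that polynomial would leave exp(4/(z + 3)) with at most a pole too — contradiction. (Equivalently, the product's Laurent series still has infinitely many negative powers.)
So the singularity is essential.

Final answer: essential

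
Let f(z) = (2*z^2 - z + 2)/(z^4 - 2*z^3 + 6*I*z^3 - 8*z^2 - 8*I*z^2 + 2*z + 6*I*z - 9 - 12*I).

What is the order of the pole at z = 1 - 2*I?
Factor the denominator:
  z^4 - 2*z^3 + 6*I*z^3 - 8*z^2 - 8*I*z^2 + 2*z + 6*I*z - 9 - 12*I = (z - 1 + 2*I)^2*(z - I)*(z + 3*I)

The numerator P(z) = 2*z^2 - z + 2 has P(1 - 2*I) = -5 - 6*I ≠ 0, so no factor of (z - 1 + 2*I) cancels.
Near z = 1 - 2*I we can therefore write f(z) = g(z)/(z - 1 + 2*I)^2 with g analytic at 1 - 2*I and g(1 - 2*I) ≠ 0 (g is the numerator divided by the remaining denominator factors).

Hence z = 1 - 2*I is a pole of order 2.

Final answer: 2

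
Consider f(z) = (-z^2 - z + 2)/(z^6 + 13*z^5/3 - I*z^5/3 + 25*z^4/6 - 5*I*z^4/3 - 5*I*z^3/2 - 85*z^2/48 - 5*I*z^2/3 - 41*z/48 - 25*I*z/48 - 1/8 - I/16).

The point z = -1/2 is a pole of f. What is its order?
Factor the denominator:
  z^6 + 13*z^5/3 - I*z^5/3 + 25*z^4/6 - 5*I*z^4/3 - 5*I*z^3/2 - 85*z^2/48 - 5*I*z^2/3 - 41*z/48 - 25*I*z/48 - 1/8 - I/16 = (z + 1/2)^4*(z + 3)*(z - 2/3 - I/3)

The numerator P(z) = -z^2 - z + 2 has P(-1/2) = 9/4 ≠ 0, so no factor of (z + 1/2) cancels.
Near z = -1/2 we can therefore write f(z) = g(z)/(z + 1/2)^4 with g analytic at -1/2 and g(-1/2) ≠ 0 (g is the numerator divided by the remaining denominator factors).

Hence z = -1/2 is a pole of order 4.

Final answer: 4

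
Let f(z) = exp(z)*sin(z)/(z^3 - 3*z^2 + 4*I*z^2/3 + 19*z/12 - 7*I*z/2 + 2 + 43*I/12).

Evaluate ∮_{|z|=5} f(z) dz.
pi*(1620/6649 - 2448*I/6649)*exp(3/2 + 2*I/3)*sin(3/2 + 2*I/3) + pi*(-12/61 - 72*I/305)*exp(-1/2 - I)*sin(1/2 + I) + pi*(-48/109 + 72*I/545)*exp(2 - I)*sin(2 - I)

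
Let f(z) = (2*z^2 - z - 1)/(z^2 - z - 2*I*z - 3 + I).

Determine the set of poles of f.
{-1 + I, 2 + I}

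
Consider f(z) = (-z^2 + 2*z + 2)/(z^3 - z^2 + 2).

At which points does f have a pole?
The singularities of f are the zeros of the denominator. Factoring,
  z^3 - z^2 + 2 = (z + 1)*(z - 1 + I)*(z - 1 - I)
so the candidates are z = -1, z = 1 - I, z = 1 + I.

Check the numerator P(z) = -z^2 + 2*z + 2 at each one:
  P(-1) = -1 ≠ 0, so z = -1 is a (simple) pole.
  P(1 - I) = 4 ≠ 0, so z = 1 - I is a (simple) pole.
  P(1 + I) = 4 ≠ 0, so z = 1 + I is a (simple) pole.

Poles of f: {-1, 1 - I, 1 + I}

Final answer: {-1, 1 - I, 1 + I}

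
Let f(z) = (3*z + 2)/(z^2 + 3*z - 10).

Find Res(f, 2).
8/7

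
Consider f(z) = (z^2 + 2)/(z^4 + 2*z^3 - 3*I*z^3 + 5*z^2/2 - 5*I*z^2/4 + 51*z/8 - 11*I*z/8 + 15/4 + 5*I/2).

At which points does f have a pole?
{-1 + 3*I/2, -1 + 3*I, -1/2 - I/2, 1/2 - I}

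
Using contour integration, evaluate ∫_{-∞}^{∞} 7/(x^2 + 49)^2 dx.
Let f(z) = 7/(z^2 + 49)^2. The denominator has no real zeros and deg Q - deg P = 4 ≥ 2, so the integral of f over the upper semicircle |z| = R tends to 0 as R → ∞. Closing the contour in the upper half-plane,
  ∫_{-∞}^{∞} f(x) dx = 2πi · Σ Res(f, z_k)  over the poles with Im z_k > 0.

Zeros of the denominator: z^2 + 49 = 0 gives z = ±7*I.
Upper half-plane: z = 7*I (a pole of order 2).

Write f(z) = g(z)/(z - 7*I)^2 with g(z) = 7/(z + 7*I)^2. For a double pole, Res(f, z₀) = g'(z₀):
  g'(z) = -14/(z + 7*I)^3
  Res(f, 7*I) = g'(7*I) = -I/196

∫_{-∞}^{∞} f(x) dx = 2πi · (-I/196) = pi/98

Final answer: pi/98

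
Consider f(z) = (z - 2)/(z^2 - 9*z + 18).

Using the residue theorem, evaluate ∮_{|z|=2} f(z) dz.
By the residue theorem, ∮_C f(z) dz = 2πi · (sum of the residues of f at the poles inside |z| = 2).

The denominator factors as (z - 3)*(z - 6), so the singularities of f are simple poles at z = 3, z = 6.
  |3|² = 9 > 4 = 2², so this pole is outside the contour.
  |6|² = 36 > 4 = 2², so this pole is outside the contour.

No pole lies inside the contour, so f is analytic on and inside C and the integral is 0 (Cauchy's theorem).

Final answer: 0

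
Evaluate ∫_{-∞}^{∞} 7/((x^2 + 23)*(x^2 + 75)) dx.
Let f(z) = 7/((z^2 + 23)*(z^2 + 75)). The denominator has no real zeros and deg Q - deg P = 4 ≥ 2, so the integral of f over the upper semicircle |z| = R tends to 0 as R → ∞. Closing the contour in the upper half-plane,
  ∫_{-∞}^{∞} f(x) dx = 2πi · Σ Res(f, z_k)  over the poles with Im z_k > 0.

Zeros of the denominator: z^2 + 23 = 0 gives z = ±sqrt(23)*I; z^2 + 75 = 0 gives z = ±5*sqrt(3)*I.
Upper half-plane: z = sqrt(23)*I, z = 5*sqrt(3)*I (simple).

Each pole is a simple zero of Q(z) = z^4 + 98*z^2 + 1725, so Res(f, z₀) = P(z₀)/Q'(z₀) with P(z) = 7, Q'(z) = 4*z^3 + 196*z:
  Res(f, sqrt(23)*I) = (7)/(104*sqrt(23)*I) = -7*sqrt(23)*I/2392
  Res(f, 5*sqrt(3)*I) = (7)/(-520*sqrt(3)*I) = 7*sqrt(3)*I/1560

Sum of residues: 7*I*(-15*sqrt(23) + 23*sqrt(3))/35880
∫_{-∞}^{∞} f(x) dx = 2πi · (7*I*(-15*sqrt(23) + 23*sqrt(3))/35880) = 7*pi*(-23*sqrt(3) + 15*sqrt(23))/17940

Final answer: 7*pi*(-23*sqrt(3) + 15*sqrt(23))/17940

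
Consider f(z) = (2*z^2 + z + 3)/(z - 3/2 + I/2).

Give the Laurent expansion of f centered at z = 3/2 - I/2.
Put w = z - (3/2 - I/2), i.e. z = w + 3/2 - I/2. The denominator is w, so it suffices to rewrite the numerator in powers of w.

P(z) = 2*z^2 + z + 3
P(w + 3/2 - I/2) = 17/2 - 7*I/2 + (7 - 2*I)*w + 2*w^2

Dividing each term by w:
  f = (17/2 - 7*I/2)/w + 7 - 2*I + 2*w

Substituting back w = z - 3/2 + I/2:
  f(z) = (17/2 - 7*I/2)/(z - 3/2 + I/2) + 7 - 2*I + 2*(z - 3/2 + I/2)

The series is finite because the numerator is a polynomial; the negative powers form the principal part, and the coefficient of 1/(z - 3/2 + I/2) gives Res(f, 3/2 - I/2) = 17/2 - 7*I/2.

Final answer: (17/2 - 7*I/2)/(z - 3/2 + I/2) + 7 - 2*I + 2*(z - 3/2 + I/2)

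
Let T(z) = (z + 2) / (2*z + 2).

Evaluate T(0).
Substitute z = 0:
  numerator:   (0) + 2 = 2
  denominator: 2*(0) + 2 = 2
T(0) = (2)/(2) = 1

Final answer: 1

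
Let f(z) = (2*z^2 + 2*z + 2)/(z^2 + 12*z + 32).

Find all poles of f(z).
The singularities of f are the zeros of the denominator. Factoring,
  z^2 + 12*z + 32 = (z + 8)*(z + 4)
so the candidates are z = -8, z = -4.

Check the numerator P(z) = 2*z^2 + 2*z + 2 at each one:
  P(-8) = 114 ≠ 0, so z = -8 is a (simple) pole.
  P(-4) = 26 ≠ 0, so z = -4 is a (simple) pole.

Poles of f: {-8, -4}

Final answer: {-8, -4}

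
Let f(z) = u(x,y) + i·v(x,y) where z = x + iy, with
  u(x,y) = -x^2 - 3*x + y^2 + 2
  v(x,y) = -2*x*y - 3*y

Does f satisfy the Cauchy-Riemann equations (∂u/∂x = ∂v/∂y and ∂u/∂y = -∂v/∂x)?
∂u/∂x = -2*x - 3
∂v/∂y = -2*x - 3
∂u/∂y = 2*y
∂v/∂x = -2*y
∂u/∂x = ∂v/∂y and ∂u/∂y = -∂v/∂x hold identically; f is analytic.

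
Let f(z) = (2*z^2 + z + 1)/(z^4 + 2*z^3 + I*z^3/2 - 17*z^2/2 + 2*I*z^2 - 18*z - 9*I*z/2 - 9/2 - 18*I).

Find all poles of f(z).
The singularities of f are the zeros of the denominator. Factoring,
  z^4 + 2*z^3 + I*z^3/2 - 17*z^2/2 + 2*I*z^2 - 18*z - 9*I*z/2 - 9/2 - 18*I = (z + I)*(z + 3)*(z - 3)*(z + 2 - I/2)
so the candidates are z = -I, z = -3, z = 3, z = -2 + I/2.

Check the numerator P(z) = 2*z^2 + z + 1 at each one:
  P(-I) = -1 - I ≠ 0, so z = -I is a (simple) pole.
  P(-3) = 16 ≠ 0, so z = -3 is a (simple) pole.
  P(3) = 22 ≠ 0, so z = 3 is a (simple) pole.
  P(-2 + I/2) = 13/2 - 7*I/2 ≠ 0, so z = -2 + I/2 is a (simple) pole.

Poles of f: {-3, -2 + I/2, -I, 3}

Final answer: {-3, -2 + I/2, -I, 3}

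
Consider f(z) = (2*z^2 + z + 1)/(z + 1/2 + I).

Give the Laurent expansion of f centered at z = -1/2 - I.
Put w = z - (-1/2 - I), i.e. z = w - 1/2 - I. The denominator is w, so it suffices to rewrite the numerator in powers of w.

P(z) = 2*z^2 + z + 1
P(w - 1/2 - I) = -1 + I + (-1 - 4*I)*w + 2*w^2

Dividing each term by w:
  f = (-1 + I)/w - 1 - 4*I + 2*w

Substituting back w = z + 1/2 + I:
  f(z) = (-1 + I)/(z + 1/2 + I) - 1 - 4*I + 2*(z + 1/2 + I)

The series is finite because the numerator is a polynomial; the negative powers form the principal part, and the coefficient of 1/(z + 1/2 + I) gives Res(f, -1/2 - I) = -1 + I.

Final answer: (-1 + I)/(z + 1/2 + I) - 1 - 4*I + 2*(z + 1/2 + I)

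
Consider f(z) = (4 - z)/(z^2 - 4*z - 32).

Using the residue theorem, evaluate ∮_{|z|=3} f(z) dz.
By the residue theorem, ∮_C f(z) dz = 2πi · (sum of the residues of f at the poles inside |z| = 3).

The denominator factors as (z - 8)*(z + 4), so the singularities of f are simple poles at z = 8, z = -4.
  |8|² = 64 > 9 = 3², so this pole is outside the contour.
  |-4|² = 16 > 9 = 3², so this pole is outside the contour.

No pole lies inside the contour, so f is analytic on and inside C and the integral is 0 (Cauchy's theorem).

Final answer: 0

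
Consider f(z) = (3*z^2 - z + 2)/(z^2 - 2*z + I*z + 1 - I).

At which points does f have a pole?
The singularities of f are the zeros of the denominator. Factoring,
  z^2 - 2*z + I*z + 1 - I = (z - 1)*(z - 1 + I)
so the candidates are z = 1, z = 1 - I.

Check the numerator P(z) = 3*z^2 - z + 2 at each one:
  P(1) = 4 ≠ 0, so z = 1 is a (simple) pole.
  P(1 - I) = 1 - 5*I ≠ 0, so z = 1 - I is a (simple) pole.

Poles of f: {1 - I, 1}

Final answer: {1 - I, 1}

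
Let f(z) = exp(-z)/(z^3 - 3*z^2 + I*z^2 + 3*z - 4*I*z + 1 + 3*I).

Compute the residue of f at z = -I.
Write f(z) = P(z)/Q(z) with P(z) = exp(-z) and Q(z) = z^3 - 3*z^2 + I*z^2 + 3*z - 4*I*z + 1 + 3*I.
The denominator factors as Q(z) = (z - 2 - I)*(z + I)*(z - 1 + I), so z = -I is a simple zero of Q and P is analytic there; z = -I is therefore a simple pole and
  Res(f, z₀) = P(z₀)/Q'(z₀).

Q'(z) = 3*z^2 - 6*z + 2*I*z + 3 - 4*I, so Q'(-I) = 2 + 2*I.
P(-I) = exp(I).

Res(f, -I) = (exp(I))/(2 + 2*I) = (1/4 - I/4)*exp(I)

Final answer: (1/4 - I/4)*exp(I)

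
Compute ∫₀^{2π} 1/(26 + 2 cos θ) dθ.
Let J = ∫₀^{2π} dθ/(26 + 2 cos θ).
Put z = e^{iθ}: then cos θ = (z + 1/z)/2, dθ = dz/(iz), and z runs once counterclockwise around |z| = 1:
  J = ∮_{|z|=1} 1/(26 + 2*(z + 1/z)/2) · dz/(iz) = (2/i) ∮_{|z|=1} dz/(2*z^2 + 52*z + 2).
The roots of 2*z^2 + 52*z + 2 are z = (-26 ± sqrt(26^2 - 2^2))/2, with sqrt(672) = 4*sqrt(42); their product is 1, so only z₊ = -13 + 2*sqrt(42) lies inside the unit circle (z₋ = -13 - 2*sqrt(42) lies outside).
z₊ is a simple zero of q(z) = 2*z^2 + 52*z + 2, so Res(1/q, z₊) = 1/q'(z₊) with q'(z) = 4*z + 52; and q'(z₊) = 2*(z₊ - z₋) = 8*sqrt(42).
Therefore J = (2/i) · 2πi · 1/(8*sqrt(42)) = 2*pi/(4*sqrt(42)) = sqrt(42)*pi/84

Final answer: sqrt(42)*pi/84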